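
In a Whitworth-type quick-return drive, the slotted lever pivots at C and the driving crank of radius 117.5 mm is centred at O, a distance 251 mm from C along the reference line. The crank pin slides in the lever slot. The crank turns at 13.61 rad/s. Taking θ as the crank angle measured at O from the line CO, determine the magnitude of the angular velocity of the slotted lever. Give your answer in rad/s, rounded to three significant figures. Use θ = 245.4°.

0.398

ω = 13.61 rad/s
Crank pin A relative to C: A = (d + r cosθ, r sinθ); lever angle φ = atan2(r sinθ, d + r cosθ).
Differentiating tanφ: φ̇ = rω(d cosθ + r)/(d² + r² + 2dr cosθ).
d² + r² + 2dr cosθ = |CA|² = 0.0522529 m²;  d cosθ + r = +0.013014 m.
|ω_lever| = |0.1175·13.61·+0.013014| / 0.0522529 = 0.39827 rad/s.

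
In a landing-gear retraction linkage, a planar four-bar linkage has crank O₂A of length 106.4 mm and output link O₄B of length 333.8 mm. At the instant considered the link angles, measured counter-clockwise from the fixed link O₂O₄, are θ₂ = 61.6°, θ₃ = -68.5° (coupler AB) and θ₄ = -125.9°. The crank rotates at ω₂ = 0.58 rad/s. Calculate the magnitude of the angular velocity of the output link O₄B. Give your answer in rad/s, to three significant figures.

0.168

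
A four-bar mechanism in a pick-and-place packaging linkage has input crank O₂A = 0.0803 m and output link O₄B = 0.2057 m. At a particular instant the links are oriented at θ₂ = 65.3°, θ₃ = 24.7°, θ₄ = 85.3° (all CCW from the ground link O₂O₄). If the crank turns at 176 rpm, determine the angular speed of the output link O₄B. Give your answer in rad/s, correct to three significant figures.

5.37

ω₂ = 18.43 rad/s (from 176 rpm).
Differentiating the loop-closure r₂e^{iθ₂}+r₃e^{iθ₃}=r₁+r₄e^{iθ₄} gives r₂ω₂e^{iθ₂}+r₃ω₃e^{iθ₃}=r₄ω₄e^{iθ₄}.
Eliminating the other unknown: ω₄ = r₂ω₂ sin(θ₂−θ₃) / [r₄ sin(θ₄−θ₃)].
Numerator sine = +0.65077; denominator sine = +0.87121.
Result = 0.0803·18.43·(+0.65077) / (0.2057·(+0.87121)) = +5.3744 rad/s; magnitude 5.3744 rad/s.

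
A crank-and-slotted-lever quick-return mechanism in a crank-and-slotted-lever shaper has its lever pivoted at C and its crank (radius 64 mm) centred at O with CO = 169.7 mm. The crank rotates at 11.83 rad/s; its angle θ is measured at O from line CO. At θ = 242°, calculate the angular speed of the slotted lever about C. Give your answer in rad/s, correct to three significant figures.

ω = 11.83 rad/s
Crank pin A relative to C: A = (d + r cosθ, r sinθ); lever angle φ = atan2(r sinθ, d + r cosθ).
Differentiating tanφ: φ̇ = rω(d cosθ + r)/(d² + r² + 2dr cosθ).
d² + r² + 2dr cosθ = |CA|² = 0.0226964 m²;  d cosθ + r = -0.015669 m.
|ω_lever| = |0.064·11.83·-0.015669| / 0.0226964 = 0.52271 rad/s.

0.523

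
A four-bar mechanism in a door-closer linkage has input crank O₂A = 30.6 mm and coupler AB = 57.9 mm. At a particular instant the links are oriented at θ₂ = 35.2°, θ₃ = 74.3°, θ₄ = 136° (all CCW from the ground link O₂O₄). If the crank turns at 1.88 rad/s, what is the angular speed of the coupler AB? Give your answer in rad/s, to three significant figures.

ω₂ = 1.88 rad/s
Differentiating the loop-closure r₂e^{iθ₂}+r₃e^{iθ₃}=r₁+r₄e^{iθ₄} gives r₂ω₂e^{iθ₂}+r₃ω₃e^{iθ₃}=r₄ω₄e^{iθ₄}.
Eliminating the other unknown: ω₃ = r₂ω₂ sin(θ₄−θ₂) / [r₃ sin(θ₃−θ₄)].
Numerator sine = +0.98229; denominator sine = -0.88048.
Result = 0.0306·1.88·(+0.98229) / (0.0579·(-0.88048)) = -1.1085 rad/s; magnitude 1.1085 rad/s.

1.11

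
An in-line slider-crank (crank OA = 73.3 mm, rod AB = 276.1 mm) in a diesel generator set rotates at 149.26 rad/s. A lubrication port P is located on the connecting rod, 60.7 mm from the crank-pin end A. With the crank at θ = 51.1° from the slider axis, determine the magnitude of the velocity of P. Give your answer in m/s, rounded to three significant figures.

ω = 149.3 rad/s.  Crank-pin speed |V_A| = rω = 10.941 m/s, perpendicular to OA.
Rod angle: sinφ = −(r/L) sinθ ⇒ φ = -11.924°; ω_rod = −rω cosθ/√(L²−r²sin²θ) = -25.432 rad/s.
V_P = V_A + ω_rod × AP, with AP = 0.0607 m along the rod.
Components: V_Px = −rω sinθ − a·ω_rod·sinφ = -8.8335 m/s;  V_Py = rω cosθ + a·ω_rod·cosφ = +5.36 m/s.
|V_P| = √(V_Px² + V_Py²) = 10.332 m/s.

10.3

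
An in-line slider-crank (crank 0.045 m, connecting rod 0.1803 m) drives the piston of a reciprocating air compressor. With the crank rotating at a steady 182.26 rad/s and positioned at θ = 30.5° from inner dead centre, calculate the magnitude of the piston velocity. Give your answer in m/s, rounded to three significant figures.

5.07

ω = 182.3 rad/s
For an in-line slider-crank, x = r cosθ + √(L² − r² sin²θ), so v = −rω sinθ·[1 + r cosθ/√(L² − r² sin²θ)].
With r = 0.045 m, L = 0.1803 m, θ = 30.5°: √(L² − r² sin²θ) = 0.17885 m.
v = −0.045·182.3·0.50754·[1 + 0.045·0.86163/0.17885] = -5.0651 m/s.
|v| = 5.0651 m/s.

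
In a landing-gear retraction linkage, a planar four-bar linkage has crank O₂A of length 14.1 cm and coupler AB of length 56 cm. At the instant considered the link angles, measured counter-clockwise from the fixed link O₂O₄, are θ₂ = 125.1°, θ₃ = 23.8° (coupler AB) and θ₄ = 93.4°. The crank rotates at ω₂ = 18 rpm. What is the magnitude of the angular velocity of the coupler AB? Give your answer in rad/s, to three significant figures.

0.266

ω₂ = 1.885 rad/s (from 18 rpm).
Differentiating the loop-closure r₂e^{iθ₂}+r₃e^{iθ₃}=r₁+r₄e^{iθ₄} gives r₂ω₂e^{iθ₂}+r₃ω₃e^{iθ₃}=r₄ω₄e^{iθ₄}.
Eliminating the other unknown: ω₃ = r₂ω₂ sin(θ₄−θ₂) / [r₃ sin(θ₃−θ₄)].
Numerator sine = -0.52547; denominator sine = -0.93728.
Result = 0.141·1.885·(-0.52547) / (0.56·(-0.93728)) = +0.26608 rad/s; magnitude 0.26608 rad/s.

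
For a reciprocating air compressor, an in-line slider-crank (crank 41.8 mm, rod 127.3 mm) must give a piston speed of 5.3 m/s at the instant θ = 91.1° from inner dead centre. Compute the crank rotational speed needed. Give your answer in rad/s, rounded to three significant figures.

For an in-line slider-crank, |v_piston| = rω|sinθ|·[1 + r cosθ/√(L² − r² sin²θ)].
With r = 0.0418 m, L = 0.1273 m, θ = 91.1°: the bracketed kinematic factor |dx/dθ| = 0.041513 m.
ω = v/|dx/dθ| = 5.3/0.041513 = 127.67 rad/s.

128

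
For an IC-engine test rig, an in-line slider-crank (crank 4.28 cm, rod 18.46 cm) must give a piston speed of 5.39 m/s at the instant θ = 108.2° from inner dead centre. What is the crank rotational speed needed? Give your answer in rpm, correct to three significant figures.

For an in-line slider-crank, |v_piston| = rω|sinθ|·[1 + r cosθ/√(L² − r² sin²θ)].
With r = 0.0428 m, L = 0.1846 m, θ = 108.2°: the bracketed kinematic factor |dx/dθ| = 0.03764 m.
ω = v/|dx/dθ| = 5.39/0.03764 = 143.2 rad/s.
N = 60ω/(2π) = 1367.4 rpm.

1370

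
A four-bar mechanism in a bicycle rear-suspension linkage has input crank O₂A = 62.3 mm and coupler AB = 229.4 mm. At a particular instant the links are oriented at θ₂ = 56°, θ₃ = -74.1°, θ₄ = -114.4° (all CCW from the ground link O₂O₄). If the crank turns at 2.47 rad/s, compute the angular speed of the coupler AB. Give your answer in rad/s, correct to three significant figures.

0.173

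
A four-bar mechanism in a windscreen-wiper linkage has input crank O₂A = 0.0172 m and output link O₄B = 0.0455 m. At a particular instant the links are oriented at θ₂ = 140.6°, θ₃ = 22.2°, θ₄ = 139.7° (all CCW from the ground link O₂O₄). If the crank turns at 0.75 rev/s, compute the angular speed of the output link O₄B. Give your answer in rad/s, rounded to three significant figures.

1.77

ω₂ = 4.712 rad/s (from 0.75 rev/s).
Differentiating the loop-closure r₂e^{iθ₂}+r₃e^{iθ₃}=r₁+r₄e^{iθ₄} gives r₂ω₂e^{iθ₂}+r₃ω₃e^{iθ₃}=r₄ω₄e^{iθ₄}.
Eliminating the other unknown: ω₄ = r₂ω₂ sin(θ₂−θ₃) / [r₄ sin(θ₄−θ₃)].
Numerator sine = +0.87965; denominator sine = +0.88701.
Result = 0.0172·4.712·(+0.87965) / (0.0455·(+0.88701)) = +1.7666 rad/s; magnitude 1.7666 rad/s.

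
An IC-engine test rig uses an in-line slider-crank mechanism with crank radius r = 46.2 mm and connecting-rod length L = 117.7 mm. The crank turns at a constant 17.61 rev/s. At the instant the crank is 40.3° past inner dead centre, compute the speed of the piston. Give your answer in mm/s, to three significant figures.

4330

ω = 2π·17.6 = 110.6 rad/s
For an in-line slider-crank, x = r cosθ + √(L² − r² sin²θ), so v = −rω sinθ·[1 + r cosθ/√(L² − r² sin²θ)].
With r = 0.0462 m, L = 0.1177 m, θ = 40.3°: √(L² − r² sin²θ) = 0.11384 m.
v = −0.0462·110.6·0.64679·[1 + 0.0462·0.76267/0.11384] = -4.3296 m/s.
|v| = 4.3296 m/s = 4329.6 mm/s.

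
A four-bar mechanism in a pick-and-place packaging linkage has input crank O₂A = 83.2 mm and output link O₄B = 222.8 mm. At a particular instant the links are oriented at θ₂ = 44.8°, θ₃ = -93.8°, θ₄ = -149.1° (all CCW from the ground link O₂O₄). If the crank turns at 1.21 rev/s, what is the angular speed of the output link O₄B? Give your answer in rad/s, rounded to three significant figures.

2.28

ω₂ = 7.603 rad/s (from 1.21 rev/s).
Differentiating the loop-closure r₂e^{iθ₂}+r₃e^{iθ₃}=r₁+r₄e^{iθ₄} gives r₂ω₂e^{iθ₂}+r₃ω₃e^{iθ₃}=r₄ω₄e^{iθ₄}.
Eliminating the other unknown: ω₄ = r₂ω₂ sin(θ₂−θ₃) / [r₄ sin(θ₄−θ₃)].
Numerator sine = +0.66131; denominator sine = -0.82214.
Result = 0.0832·7.603·(+0.66131) / (0.2228·(-0.82214)) = -2.2837 rad/s; magnitude 2.2837 rad/s.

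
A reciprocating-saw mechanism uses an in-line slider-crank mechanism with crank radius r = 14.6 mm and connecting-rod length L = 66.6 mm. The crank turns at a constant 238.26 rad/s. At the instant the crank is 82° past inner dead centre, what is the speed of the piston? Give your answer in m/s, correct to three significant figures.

ω = 238.3 rad/s
For an in-line slider-crank, x = r cosθ + √(L² − r² sin²θ), so v = −rω sinθ·[1 + r cosθ/√(L² − r² sin²θ)].
With r = 0.0146 m, L = 0.0666 m, θ = 82°: √(L² − r² sin²θ) = 0.065012 m.
v = −0.0146·238.3·0.99027·[1 + 0.0146·0.13917/0.065012] = -3.5524 m/s.
|v| = 3.5524 m/s.

3.55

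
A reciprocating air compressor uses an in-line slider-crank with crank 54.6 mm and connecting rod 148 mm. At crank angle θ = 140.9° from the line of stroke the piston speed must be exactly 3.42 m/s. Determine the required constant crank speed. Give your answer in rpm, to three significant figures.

1340

For an in-line slider-crank, |v_piston| = rω|sinθ|·[1 + r cosθ/√(L² − r² sin²θ)].
With r = 0.0546 m, L = 0.148 m, θ = 140.9°: the bracketed kinematic factor |dx/dθ| = 0.024298 m.
ω = v/|dx/dθ| = 3.42/0.024298 = 140.75 rad/s.
N = 60ω/(2π) = 1344.1 rpm.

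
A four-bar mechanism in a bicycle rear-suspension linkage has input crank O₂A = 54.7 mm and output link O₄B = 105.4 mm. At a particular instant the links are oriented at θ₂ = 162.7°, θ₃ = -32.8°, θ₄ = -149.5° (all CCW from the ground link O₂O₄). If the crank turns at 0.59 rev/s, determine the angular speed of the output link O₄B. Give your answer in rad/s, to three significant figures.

0.576

ω₂ = 3.707 rad/s (from 0.59 rev/s).
Differentiating the loop-closure r₂e^{iθ₂}+r₃e^{iθ₃}=r₁+r₄e^{iθ₄} gives r₂ω₂e^{iθ₂}+r₃ω₃e^{iθ₃}=r₄ω₄e^{iθ₄}.
Eliminating the other unknown: ω₄ = r₂ω₂ sin(θ₂−θ₃) / [r₄ sin(θ₄−θ₃)].
Numerator sine = -0.26724; denominator sine = -0.89337.
Result = 0.0547·3.707·(-0.26724) / (0.1054·(-0.89337)) = +0.5755 rad/s; magnitude 0.5755 rad/s.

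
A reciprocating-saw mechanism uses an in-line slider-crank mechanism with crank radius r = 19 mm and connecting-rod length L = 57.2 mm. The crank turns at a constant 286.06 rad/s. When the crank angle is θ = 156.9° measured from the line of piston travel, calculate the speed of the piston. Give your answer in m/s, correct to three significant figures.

1.48

ω = 286.1 rad/s
For an in-line slider-crank, x = r cosθ + √(L² − r² sin²θ), so v = −rω sinθ·[1 + r cosθ/√(L² − r² sin²θ)].
With r = 0.019 m, L = 0.0572 m, θ = 156.9°: √(L² − r² sin²θ) = 0.056712 m.
v = −0.019·286.1·0.39234·[1 + 0.019·-0.91982/0.056712] = -1.4753 m/s.
|v| = 1.4753 m/s.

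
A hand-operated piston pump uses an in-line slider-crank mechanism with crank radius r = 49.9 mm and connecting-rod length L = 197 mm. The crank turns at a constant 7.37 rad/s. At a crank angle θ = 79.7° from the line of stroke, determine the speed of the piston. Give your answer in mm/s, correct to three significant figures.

379

ω = 7.37 rad/s
For an in-line slider-crank, x = r cosθ + √(L² − r² sin²θ), so v = −rω sinθ·[1 + r cosθ/√(L² − r² sin²θ)].
With r = 0.0499 m, L = 0.197 m, θ = 79.7°: √(L² − r² sin²θ) = 0.19078 m.
v = −0.0499·7.37·0.98389·[1 + 0.0499·0.17880/0.19078] = -0.37876 m/s.
|v| = 0.37876 m/s = 378.76 mm/s.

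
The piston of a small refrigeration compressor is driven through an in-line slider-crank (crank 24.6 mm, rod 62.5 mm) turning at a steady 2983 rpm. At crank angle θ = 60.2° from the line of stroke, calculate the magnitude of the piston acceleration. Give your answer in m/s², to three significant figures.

717

ω = 2π·2983/60 = 312.4 rad/s
x(θ) = r cosθ + √(L² − r² sin²θ); with ω constant, a = ω²·d²x/dθ².
d²x/dθ² = −r cosθ − r²(cos2θ)/√u − r⁴ sin²2θ/(4u^{3/2}),  u = L² − r² sin²θ = 0.00345055 m².
Substituting r = 0.0246 m, L = 0.0625 m, θ = 60.2°: d²x/dθ² = -0.0073484 m.
a = ω²·d²x/dθ² = (312.4)²·(-0.0073484) = -717.06 m/s²;  |a| = 717.06 m/s².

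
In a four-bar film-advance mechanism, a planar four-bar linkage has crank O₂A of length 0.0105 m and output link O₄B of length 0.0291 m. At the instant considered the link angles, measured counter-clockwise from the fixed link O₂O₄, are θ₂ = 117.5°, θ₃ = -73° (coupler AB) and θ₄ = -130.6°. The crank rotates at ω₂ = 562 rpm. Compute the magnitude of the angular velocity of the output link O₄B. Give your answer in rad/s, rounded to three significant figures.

ω₂ = 58.85 rad/s (from 562 rpm).
Differentiating the loop-closure r₂e^{iθ₂}+r₃e^{iθ₃}=r₁+r₄e^{iθ₄} gives r₂ω₂e^{iθ₂}+r₃ω₃e^{iθ₃}=r₄ω₄e^{iθ₄}.
Eliminating the other unknown: ω₄ = r₂ω₂ sin(θ₂−θ₃) / [r₄ sin(θ₄−θ₃)].
Numerator sine = -0.18224; denominator sine = -0.84433.
Result = 0.0105·58.85·(-0.18224) / (0.0291·(-0.84433)) = +4.5834 rad/s; magnitude 4.5834 rad/s.

4.58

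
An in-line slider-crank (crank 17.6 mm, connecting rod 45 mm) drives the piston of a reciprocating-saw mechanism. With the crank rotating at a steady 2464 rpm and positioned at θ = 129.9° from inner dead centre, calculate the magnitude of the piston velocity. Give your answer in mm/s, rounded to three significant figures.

2570

ω = 2π·2464/60 = 258 rad/s
For an in-line slider-crank, x = r cosθ + √(L² − r² sin²θ), so v = −rω sinθ·[1 + r cosθ/√(L² − r² sin²θ)].
With r = 0.0176 m, L = 0.045 m, θ = 129.9°: √(L² − r² sin²θ) = 0.042927 m.
v = −0.0176·258·0.76717·[1 + 0.0176·-0.64145/0.042927] = -2.5677 m/s.
|v| = 2.5677 m/s = 2567.7 mm/s.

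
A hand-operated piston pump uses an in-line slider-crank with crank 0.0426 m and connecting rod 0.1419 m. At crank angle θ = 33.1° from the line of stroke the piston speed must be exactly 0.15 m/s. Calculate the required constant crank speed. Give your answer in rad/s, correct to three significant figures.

5.14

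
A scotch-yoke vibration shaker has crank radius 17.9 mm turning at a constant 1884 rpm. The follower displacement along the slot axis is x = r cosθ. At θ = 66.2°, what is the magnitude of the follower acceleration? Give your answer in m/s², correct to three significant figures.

281

ω = 197.3 rad/s (from 1884 rpm).
x = r cosθ ⇒ ẍ = −rω² cosθ (ω constant).
|a| = rω²|cosθ| = 0.0179·(197.3)²·|cos 66.2°| = 281.17 m/s².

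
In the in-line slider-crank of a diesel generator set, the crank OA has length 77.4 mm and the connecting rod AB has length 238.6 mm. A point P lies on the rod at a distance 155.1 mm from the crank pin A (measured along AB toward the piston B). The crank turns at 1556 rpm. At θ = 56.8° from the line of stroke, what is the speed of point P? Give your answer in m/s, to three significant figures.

12.1

ω = 162.9 rad/s.  Crank-pin speed |V_A| = rω = 12.612 m/s, perpendicular to OA.
Rod angle: sinφ = −(r/L) sinθ ⇒ φ = -15.750°; ω_rod = −rω cosθ/√(L²−r²sin²θ) = -30.072 rad/s.
V_P = V_A + ω_rod × AP, with AP = 0.1551 m along the rod.
Components: V_Px = −rω sinθ − a·ω_rod·sinφ = -11.819 m/s;  V_Py = rω cosθ + a·ω_rod·cosφ = +2.4167 m/s.
|V_P| = √(V_Px² + V_Py²) = 12.064 m/s.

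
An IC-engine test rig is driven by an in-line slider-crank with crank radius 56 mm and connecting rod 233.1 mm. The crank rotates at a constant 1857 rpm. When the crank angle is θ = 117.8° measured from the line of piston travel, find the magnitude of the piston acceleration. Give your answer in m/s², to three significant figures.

1280

ω = 2π·1857/60 = 194.5 rad/s
x(θ) = r cosθ + √(L² − r² sin²θ); with ω constant, a = ω²·d²x/dθ².
d²x/dθ² = −r cosθ − r²(cos2θ)/√u − r⁴ sin²2θ/(4u^{3/2}),  u = L² − r² sin²θ = 0.0518817 m².
Substituting r = 0.056 m, L = 0.2331 m, θ = 117.8°: d²x/dθ² = +0.033754 m.
a = ω²·d²x/dθ² = (194.5)²·(+0.033754) = +1276.5 m/s²;  |a| = 1276.5 m/s².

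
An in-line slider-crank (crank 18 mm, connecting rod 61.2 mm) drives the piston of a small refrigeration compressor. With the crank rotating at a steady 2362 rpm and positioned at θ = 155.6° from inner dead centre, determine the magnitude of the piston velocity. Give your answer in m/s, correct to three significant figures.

1.34

ω = 2π·2362/60 = 247.3 rad/s
For an in-line slider-crank, x = r cosθ + √(L² − r² sin²θ), so v = −rω sinθ·[1 + r cosθ/√(L² − r² sin²θ)].
With r = 0.018 m, L = 0.0612 m, θ = 155.6°: √(L² − r² sin²θ) = 0.060747 m.
v = −0.018·247.3·0.41310·[1 + 0.018·-0.91068/0.060747] = -1.3429 m/s.
|v| = 1.3429 m/s.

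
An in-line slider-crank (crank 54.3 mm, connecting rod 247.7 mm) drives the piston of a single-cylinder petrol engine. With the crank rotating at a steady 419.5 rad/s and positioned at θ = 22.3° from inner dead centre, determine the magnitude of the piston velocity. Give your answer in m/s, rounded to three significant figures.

10.4

ω = 419.5 rad/s
For an in-line slider-crank, x = r cosθ + √(L² − r² sin²θ), so v = −rω sinθ·[1 + r cosθ/√(L² − r² sin²θ)].
With r = 0.0543 m, L = 0.2477 m, θ = 22.3°: √(L² − r² sin²θ) = 0.24684 m.
v = −0.0543·419.5·0.37946·[1 + 0.0543·0.92521/0.24684] = -10.403 m/s.
|v| = 10.403 m/s.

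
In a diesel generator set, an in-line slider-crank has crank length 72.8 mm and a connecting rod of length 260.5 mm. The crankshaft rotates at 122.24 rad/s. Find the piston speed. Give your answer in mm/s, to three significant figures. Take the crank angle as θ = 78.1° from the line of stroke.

ω = 122.2 rad/s
For an in-line slider-crank, x = r cosθ + √(L² − r² sin²θ), so v = −rω sinθ·[1 + r cosθ/√(L² − r² sin²θ)].
With r = 0.0728 m, L = 0.2605 m, θ = 78.1°: √(L² − r² sin²θ) = 0.25057 m.
v = −0.0728·122.2·0.97851·[1 + 0.0728·0.20620/0.25057] = -9.2295 m/s.
|v| = 9.2295 m/s = 9229.5 mm/s.

9230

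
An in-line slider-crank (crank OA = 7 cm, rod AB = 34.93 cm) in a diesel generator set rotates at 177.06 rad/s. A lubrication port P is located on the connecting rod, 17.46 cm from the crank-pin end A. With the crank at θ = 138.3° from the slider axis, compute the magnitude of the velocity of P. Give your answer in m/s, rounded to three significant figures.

ω = 177.1 rad/s.  Crank-pin speed |V_A| = rω = 12.394 m/s, perpendicular to OA.
Rod angle: sinφ = −(r/L) sinθ ⇒ φ = -7.661°; ω_rod = −rω cosθ/√(L²−r²sin²θ) = +26.732 rad/s.
V_P = V_A + ω_rod × AP, with AP = 0.1746 m along the rod.
Components: V_Px = −rω sinθ − a·ω_rod·sinφ = -7.6228 m/s;  V_Py = rω cosθ + a·ω_rod·cosφ = -4.6283 m/s.
|V_P| = √(V_Px² + V_Py²) = 8.9179 m/s.

8.92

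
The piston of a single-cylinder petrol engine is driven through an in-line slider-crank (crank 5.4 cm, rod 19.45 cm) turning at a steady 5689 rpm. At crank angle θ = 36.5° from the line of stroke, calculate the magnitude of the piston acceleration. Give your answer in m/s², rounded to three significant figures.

ω = 2π·5689/60 = 595.8 rad/s
x(θ) = r cosθ + √(L² − r² sin²θ); with ω constant, a = ω²·d²x/dθ².
d²x/dθ² = −r cosθ − r²(cos2θ)/√u − r⁴ sin²2θ/(4u^{3/2}),  u = L² − r² sin²θ = 0.0367985 m².
Substituting r = 0.054 m, L = 0.1945 m, θ = 36.5°: d²x/dθ² = -0.048128 m.
a = ω²·d²x/dθ² = (595.8)²·(-0.048128) = -17082 m/s²;  |a| = 17082 m/s².

17100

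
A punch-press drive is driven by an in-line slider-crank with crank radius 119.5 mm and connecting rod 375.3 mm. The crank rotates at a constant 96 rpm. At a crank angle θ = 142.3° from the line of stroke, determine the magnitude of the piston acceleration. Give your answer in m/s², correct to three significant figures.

8.47

ω = 2π·96/60 = 10.05 rad/s
x(θ) = r cosθ + √(L² − r² sin²θ); with ω constant, a = ω²·d²x/dθ².
d²x/dθ² = −r cosθ − r²(cos2θ)/√u − r⁴ sin²2θ/(4u^{3/2}),  u = L² − r² sin²θ = 0.13551 m².
Substituting r = 0.1195 m, L = 0.3753 m, θ = 142.3°: d²x/dθ² = +0.083816 m.
a = ω²·d²x/dθ² = (10.05)²·(+0.083816) = +8.4708 m/s²;  |a| = 8.4708 m/s².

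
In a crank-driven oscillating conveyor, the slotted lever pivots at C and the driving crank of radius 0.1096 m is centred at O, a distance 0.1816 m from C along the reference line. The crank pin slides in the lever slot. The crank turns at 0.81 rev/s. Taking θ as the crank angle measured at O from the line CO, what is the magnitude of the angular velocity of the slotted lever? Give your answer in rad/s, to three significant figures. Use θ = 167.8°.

6.23

ω = 5.089 rad/s (from 0.81 rev/s).
Crank pin A relative to C: A = (d + r cosθ, r sinθ); lever angle φ = atan2(r sinθ, d + r cosθ).
Differentiating tanφ: φ̇ = rω(d cosθ + r)/(d² + r² + 2dr cosθ).
d² + r² + 2dr cosθ = |CA|² = 0.006083 m²;  d cosθ + r = -0.067899 m.
|ω_lever| = |0.1096·5.089·-0.067899| / 0.006083 = 6.2261 rad/s.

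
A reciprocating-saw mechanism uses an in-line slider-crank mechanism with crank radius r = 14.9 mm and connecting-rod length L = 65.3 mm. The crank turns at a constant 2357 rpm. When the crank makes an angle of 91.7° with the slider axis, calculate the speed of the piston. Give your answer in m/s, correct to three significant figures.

3.65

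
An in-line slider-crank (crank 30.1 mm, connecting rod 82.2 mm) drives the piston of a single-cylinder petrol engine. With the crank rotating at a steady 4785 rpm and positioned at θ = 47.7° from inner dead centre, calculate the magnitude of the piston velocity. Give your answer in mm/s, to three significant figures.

14000

ω = 2π·4785/60 = 501.1 rad/s
For an in-line slider-crank, x = r cosθ + √(L² − r² sin²θ), so v = −rω sinθ·[1 + r cosθ/√(L² − r² sin²θ)].
With r = 0.0301 m, L = 0.0822 m, θ = 47.7°: √(L² − r² sin²θ) = 0.079128 m.
v = −0.0301·501.1·0.73963·[1 + 0.0301·0.67301/0.079128] = -14.012 m/s.
|v| = 14.012 m/s = 14012 mm/s.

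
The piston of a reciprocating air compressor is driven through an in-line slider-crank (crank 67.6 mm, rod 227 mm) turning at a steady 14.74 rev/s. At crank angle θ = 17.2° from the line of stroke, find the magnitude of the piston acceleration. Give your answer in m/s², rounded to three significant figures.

698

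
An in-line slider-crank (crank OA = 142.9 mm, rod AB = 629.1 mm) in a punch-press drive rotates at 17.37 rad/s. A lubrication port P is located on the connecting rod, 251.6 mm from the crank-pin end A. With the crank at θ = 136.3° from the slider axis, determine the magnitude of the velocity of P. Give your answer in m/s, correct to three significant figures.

1.93

ω = 17.37 rad/s.  Crank-pin speed |V_A| = rω = 2.4822 m/s, perpendicular to OA.
Rod angle: sinφ = −(r/L) sinθ ⇒ φ = -9.029°; ω_rod = −rω cosθ/√(L²−r²sin²θ) = +2.8883 rad/s.
V_P = V_A + ω_rod × AP, with AP = 0.2516 m along the rod.
Components: V_Px = −rω sinθ − a·ω_rod·sinφ = -1.6008 m/s;  V_Py = rω cosθ + a·ω_rod·cosφ = -1.0768 m/s.
|V_P| = √(V_Px² + V_Py²) = 1.9293 m/s.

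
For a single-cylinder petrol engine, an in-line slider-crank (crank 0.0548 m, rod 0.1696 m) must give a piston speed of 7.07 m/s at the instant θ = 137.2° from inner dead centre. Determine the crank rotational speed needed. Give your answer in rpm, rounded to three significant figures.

2400

For an in-line slider-crank, |v_piston| = rω|sinθ|·[1 + r cosθ/√(L² − r² sin²θ)].
With r = 0.0548 m, L = 0.1696 m, θ = 137.2°: the bracketed kinematic factor |dx/dθ| = 0.028185 m.
ω = v/|dx/dθ| = 7.07/0.028185 = 250.84 rad/s.
N = 60ω/(2π) = 2395.3 rpm.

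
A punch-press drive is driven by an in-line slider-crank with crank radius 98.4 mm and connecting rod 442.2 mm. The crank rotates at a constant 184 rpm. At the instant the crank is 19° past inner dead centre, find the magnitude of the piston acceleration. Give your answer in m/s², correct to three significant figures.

41.0

ω = 2π·184/60 = 19.27 rad/s
x(θ) = r cosθ + √(L² − r² sin²θ); with ω constant, a = ω²·d²x/dθ².
d²x/dθ² = −r cosθ − r²(cos2θ)/√u − r⁴ sin²2θ/(4u^{3/2}),  u = L² − r² sin²θ = 0.194515 m².
Substituting r = 0.0984 m, L = 0.4422 m, θ = 19°: d²x/dθ² = -0.11044 m.
a = ω²·d²x/dθ² = (19.27)²·(-0.11044) = -41.004 m/s²;  |a| = 41.004 m/s².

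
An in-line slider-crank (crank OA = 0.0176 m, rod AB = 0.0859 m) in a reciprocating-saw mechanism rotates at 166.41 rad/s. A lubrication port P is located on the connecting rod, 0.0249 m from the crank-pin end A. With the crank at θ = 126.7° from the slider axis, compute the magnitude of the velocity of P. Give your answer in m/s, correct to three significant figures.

2.58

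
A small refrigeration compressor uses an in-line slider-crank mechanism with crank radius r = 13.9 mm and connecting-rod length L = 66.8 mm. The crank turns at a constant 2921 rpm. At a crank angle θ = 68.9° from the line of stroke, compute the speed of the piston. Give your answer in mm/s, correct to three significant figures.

4270

ω = 2π·2921/60 = 305.9 rad/s
For an in-line slider-crank, x = r cosθ + √(L² − r² sin²θ), so v = −rω sinθ·[1 + r cosθ/√(L² − r² sin²θ)].
With r = 0.0139 m, L = 0.0668 m, θ = 68.9°: √(L² − r² sin²θ) = 0.065529 m.
v = −0.0139·305.9·0.93295·[1 + 0.0139·0.36000/0.065529] = -4.2697 m/s.
|v| = 4.2697 m/s = 4269.7 mm/s.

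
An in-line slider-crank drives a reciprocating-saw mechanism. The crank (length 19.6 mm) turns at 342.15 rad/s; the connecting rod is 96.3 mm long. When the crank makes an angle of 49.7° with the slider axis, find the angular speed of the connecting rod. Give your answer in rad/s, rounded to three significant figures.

ω = 342.1 rad/s
The rod makes angle φ with the slider axis where L sinφ = r sinθ; differentiating, L cosφ·φ̇ = r ω cosθ.
L cosφ = √(L² − r² sin²θ) = 0.095133 m.
|ω_rod| = r ω |cosθ| / √(L² − r² sin²θ) = 0.0196·342.1·0.64679/0.095133 = 45.594 rad/s.

45.6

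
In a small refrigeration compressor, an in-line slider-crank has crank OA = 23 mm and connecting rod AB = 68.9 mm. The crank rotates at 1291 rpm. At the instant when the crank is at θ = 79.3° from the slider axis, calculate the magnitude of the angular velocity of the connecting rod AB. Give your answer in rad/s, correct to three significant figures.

8.87

ω = 135.2 rad/s (converted from 1291 rpm).
The rod makes angle φ with the slider axis where L sinφ = r sinθ; differentiating, L cosφ·φ̇ = r ω cosθ.
L cosφ = √(L² − r² sin²θ) = 0.065088 m.
|ω_rod| = r ω |cosθ| / √(L² − r² sin²θ) = 0.023·135.2·0.18567/0.065088 = 8.8698 rad/s.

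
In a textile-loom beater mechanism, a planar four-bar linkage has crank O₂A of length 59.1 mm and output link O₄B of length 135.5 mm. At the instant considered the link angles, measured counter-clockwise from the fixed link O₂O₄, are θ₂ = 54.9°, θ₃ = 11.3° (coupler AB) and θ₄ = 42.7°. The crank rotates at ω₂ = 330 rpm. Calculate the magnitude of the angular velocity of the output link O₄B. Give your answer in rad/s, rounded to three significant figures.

20.0

ω₂ = 34.56 rad/s (from 330 rpm).
Differentiating the loop-closure r₂e^{iθ₂}+r₃e^{iθ₃}=r₁+r₄e^{iθ₄} gives r₂ω₂e^{iθ₂}+r₃ω₃e^{iθ₃}=r₄ω₄e^{iθ₄}.
Eliminating the other unknown: ω₄ = r₂ω₂ sin(θ₂−θ₃) / [r₄ sin(θ₄−θ₃)].
Numerator sine = +0.68962; denominator sine = +0.52101.
Result = 0.0591·34.56·(+0.68962) / (0.1355·(+0.52101)) = +19.951 rad/s; magnitude 19.951 rad/s.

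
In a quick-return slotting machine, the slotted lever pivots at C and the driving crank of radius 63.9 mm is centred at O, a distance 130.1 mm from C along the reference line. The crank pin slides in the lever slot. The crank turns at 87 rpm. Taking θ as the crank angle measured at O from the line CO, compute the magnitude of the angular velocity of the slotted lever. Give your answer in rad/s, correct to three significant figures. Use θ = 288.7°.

ω = 9.111 rad/s (from 87 rpm).
Crank pin A relative to C: A = (d + r cosθ, r sinθ); lever angle φ = atan2(r sinθ, d + r cosθ).
Differentiating tanφ: φ̇ = rω(d cosθ + r)/(d² + r² + 2dr cosθ).
d² + r² + 2dr cosθ = |CA|² = 0.02634 m²;  d cosθ + r = +0.10561 m.
|ω_lever| = |0.0639·9.111·+0.10561| / 0.02634 = 2.3342 rad/s.

2.33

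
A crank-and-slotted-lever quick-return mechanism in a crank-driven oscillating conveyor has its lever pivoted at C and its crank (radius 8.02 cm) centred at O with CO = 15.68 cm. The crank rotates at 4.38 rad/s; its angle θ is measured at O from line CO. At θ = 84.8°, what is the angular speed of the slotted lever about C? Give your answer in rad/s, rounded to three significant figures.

0.996

ω = 4.38 rad/s
Crank pin A relative to C: A = (d + r cosθ, r sinθ); lever angle φ = atan2(r sinθ, d + r cosθ).
Differentiating tanφ: φ̇ = rω(d cosθ + r)/(d² + r² + 2dr cosθ).
d² + r² + 2dr cosθ = |CA|² = 0.0332978 m²;  d cosθ + r = +0.094411 m.
|ω_lever| = |0.0802·4.38·+0.094411| / 0.0332978 = 0.99599 rad/s.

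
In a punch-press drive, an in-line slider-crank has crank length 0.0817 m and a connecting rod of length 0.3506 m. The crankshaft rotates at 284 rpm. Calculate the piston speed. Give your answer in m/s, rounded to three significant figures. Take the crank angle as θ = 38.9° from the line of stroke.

ω = 2π·284/60 = 29.74 rad/s
For an in-line slider-crank, x = r cosθ + √(L² − r² sin²θ), so v = −rω sinθ·[1 + r cosθ/√(L² − r² sin²θ)].
With r = 0.0817 m, L = 0.3506 m, θ = 38.9°: √(L² − r² sin²θ) = 0.34683 m.
v = −0.0817·29.74·0.62796·[1 + 0.0817·0.77824/0.34683] = -1.8055 m/s.
|v| = 1.8055 m/s.

1.81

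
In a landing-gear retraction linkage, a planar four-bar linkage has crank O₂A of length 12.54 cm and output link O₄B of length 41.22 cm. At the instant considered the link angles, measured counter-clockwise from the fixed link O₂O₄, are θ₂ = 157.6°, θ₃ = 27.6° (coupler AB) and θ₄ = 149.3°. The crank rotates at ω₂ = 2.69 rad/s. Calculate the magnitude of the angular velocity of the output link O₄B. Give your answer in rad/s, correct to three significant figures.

0.737

ω₂ = 2.69 rad/s
Differentiating the loop-closure r₂e^{iθ₂}+r₃e^{iθ₃}=r₁+r₄e^{iθ₄} gives r₂ω₂e^{iθ₂}+r₃ω₃e^{iθ₃}=r₄ω₄e^{iθ₄}.
Eliminating the other unknown: ω₄ = r₂ω₂ sin(θ₂−θ₃) / [r₄ sin(θ₄−θ₃)].
Numerator sine = +0.76604; denominator sine = +0.85081.
Result = 0.1254·2.69·(+0.76604) / (0.4122·(+0.85081)) = +0.73682 rad/s; magnitude 0.73682 rad/s.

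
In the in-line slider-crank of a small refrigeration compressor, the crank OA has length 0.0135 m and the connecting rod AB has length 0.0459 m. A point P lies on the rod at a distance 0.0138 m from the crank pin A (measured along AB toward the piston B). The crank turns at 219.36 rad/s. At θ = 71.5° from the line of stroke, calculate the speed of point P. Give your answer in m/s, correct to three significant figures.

ω = 219.4 rad/s.  Crank-pin speed |V_A| = rω = 2.9614 m/s, perpendicular to OA.
Rod angle: sinφ = −(r/L) sinθ ⇒ φ = -16.196°; ω_rod = −rω cosθ/√(L²−r²sin²θ) = -21.318 rad/s.
V_P = V_A + ω_rod × AP, with AP = 0.0138 m along the rod.
Components: V_Px = −rω sinθ − a·ω_rod·sinφ = -2.8904 m/s;  V_Py = rω cosθ + a·ω_rod·cosφ = +0.65714 m/s.
|V_P| = √(V_Px² + V_Py²) = 2.9641 m/s.

2.96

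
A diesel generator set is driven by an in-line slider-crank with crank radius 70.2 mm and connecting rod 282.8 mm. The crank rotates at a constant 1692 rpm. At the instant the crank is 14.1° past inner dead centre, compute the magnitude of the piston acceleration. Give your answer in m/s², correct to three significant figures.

2620

ω = 2π·1692/60 = 177.2 rad/s
x(θ) = r cosθ + √(L² − r² sin²θ); with ω constant, a = ω²·d²x/dθ².
d²x/dθ² = −r cosθ − r²(cos2θ)/√u − r⁴ sin²2θ/(4u^{3/2}),  u = L² − r² sin²θ = 0.0796834 m².
Substituting r = 0.0702 m, L = 0.2828 m, θ = 14.1°: d²x/dθ² = -0.083531 m.
a = ω²·d²x/dθ² = (177.2)²·(-0.083531) = -2622.4 m/s²;  |a| = 2622.4 m/s².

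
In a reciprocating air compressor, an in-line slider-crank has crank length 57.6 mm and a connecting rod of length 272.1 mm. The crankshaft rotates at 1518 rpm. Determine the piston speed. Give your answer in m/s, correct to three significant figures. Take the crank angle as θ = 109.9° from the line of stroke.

7.98

ω = 2π·1518/60 = 159 rad/s
For an in-line slider-crank, x = r cosθ + √(L² − r² sin²θ), so v = −rω sinθ·[1 + r cosθ/√(L² − r² sin²θ)].
With r = 0.0576 m, L = 0.2721 m, θ = 109.9°: √(L² − r² sin²θ) = 0.26666 m.
v = −0.0576·159·0.94029·[1 + 0.0576·-0.34038/0.26666] = -7.9766 m/s.
|v| = 7.9766 m/s.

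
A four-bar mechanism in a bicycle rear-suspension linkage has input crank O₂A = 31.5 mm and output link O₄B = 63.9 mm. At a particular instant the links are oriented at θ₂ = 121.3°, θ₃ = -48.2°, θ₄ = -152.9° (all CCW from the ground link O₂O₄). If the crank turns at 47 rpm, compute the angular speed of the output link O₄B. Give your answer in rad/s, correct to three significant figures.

ω₂ = 4.922 rad/s (from 47 rpm).
Differentiating the loop-closure r₂e^{iθ₂}+r₃e^{iθ₃}=r₁+r₄e^{iθ₄} gives r₂ω₂e^{iθ₂}+r₃ω₃e^{iθ₃}=r₄ω₄e^{iθ₄}.
Eliminating the other unknown: ω₄ = r₂ω₂ sin(θ₂−θ₃) / [r₄ sin(θ₄−θ₃)].
Numerator sine = +0.18224; denominator sine = -0.96727.
Result = 0.0315·4.922·(+0.18224) / (0.0639·(-0.96727)) = -0.45711 rad/s; magnitude 0.45711 rad/s.

0.457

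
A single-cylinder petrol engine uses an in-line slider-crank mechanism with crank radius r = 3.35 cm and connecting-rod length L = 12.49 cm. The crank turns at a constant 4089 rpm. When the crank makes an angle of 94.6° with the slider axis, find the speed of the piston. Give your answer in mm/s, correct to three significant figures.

14000

ω = 2π·4089/60 = 428.2 rad/s
For an in-line slider-crank, x = r cosθ + √(L² − r² sin²θ), so v = −rω sinθ·[1 + r cosθ/√(L² − r² sin²θ)].
With r = 0.0335 m, L = 0.1249 m, θ = 94.6°: √(L² − r² sin²θ) = 0.12035 m.
v = −0.0335·428.2·0.99678·[1 + 0.0335·-0.08020/0.12035] = -13.979 m/s.
|v| = 13.979 m/s = 13979 mm/s.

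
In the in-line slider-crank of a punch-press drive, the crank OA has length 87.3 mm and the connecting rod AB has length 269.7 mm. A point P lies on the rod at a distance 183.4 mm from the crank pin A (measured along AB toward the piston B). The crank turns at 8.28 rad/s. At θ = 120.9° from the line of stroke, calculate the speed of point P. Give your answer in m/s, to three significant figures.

0.560

ω = 8.28 rad/s.  Crank-pin speed |V_A| = rω = 0.72284 m/s, perpendicular to OA.
Rod angle: sinφ = −(r/L) sinθ ⇒ φ = -16.126°; ω_rod = −rω cosθ/√(L²−r²sin²θ) = +1.4328 rad/s.
V_P = V_A + ω_rod × AP, with AP = 0.1834 m along the rod.
Components: V_Px = −rω sinθ − a·ω_rod·sinφ = -0.54726 m/s;  V_Py = rω cosθ + a·ω_rod·cosφ = -0.11878 m/s.
|V_P| = √(V_Px² + V_Py²) = 0.56001 m/s.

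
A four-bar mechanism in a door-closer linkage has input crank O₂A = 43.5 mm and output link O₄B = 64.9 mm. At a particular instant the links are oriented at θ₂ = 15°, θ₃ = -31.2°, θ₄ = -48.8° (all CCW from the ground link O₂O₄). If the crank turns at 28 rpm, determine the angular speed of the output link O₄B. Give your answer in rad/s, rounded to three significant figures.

4.69

ω₂ = 2.932 rad/s (from 28 rpm).
Differentiating the loop-closure r₂e^{iθ₂}+r₃e^{iθ₃}=r₁+r₄e^{iθ₄} gives r₂ω₂e^{iθ₂}+r₃ω₃e^{iθ₃}=r₄ω₄e^{iθ₄}.
Eliminating the other unknown: ω₄ = r₂ω₂ sin(θ₂−θ₃) / [r₄ sin(θ₄−θ₃)].
Numerator sine = +0.72176; denominator sine = -0.30237.
Result = 0.0435·2.932·(+0.72176) / (0.0649·(-0.30237)) = -4.6912 rad/s; magnitude 4.6912 rad/s.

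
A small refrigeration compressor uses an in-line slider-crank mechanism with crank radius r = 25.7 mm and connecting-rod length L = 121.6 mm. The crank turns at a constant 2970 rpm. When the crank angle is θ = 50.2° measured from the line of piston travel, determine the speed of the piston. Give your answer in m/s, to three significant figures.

ω = 2π·2970/60 = 311 rad/s
For an in-line slider-crank, x = r cosθ + √(L² − r² sin²θ), so v = −rω sinθ·[1 + r cosθ/√(L² − r² sin²θ)].
With r = 0.0257 m, L = 0.1216 m, θ = 50.2°: √(L² − r² sin²θ) = 0.11999 m.
v = −0.0257·311·0.76828·[1 + 0.0257·0.64011/0.11999] = -6.983 m/s.
|v| = 6.983 m/s.

6.98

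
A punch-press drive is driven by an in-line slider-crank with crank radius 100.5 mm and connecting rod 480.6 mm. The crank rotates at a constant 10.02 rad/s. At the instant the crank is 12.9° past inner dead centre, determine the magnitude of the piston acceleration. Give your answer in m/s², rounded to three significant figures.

ω = 10.02 rad/s
x(θ) = r cosθ + √(L² − r² sin²θ); with ω constant, a = ω²·d²x/dθ².
d²x/dθ² = −r cosθ − r²(cos2θ)/√u − r⁴ sin²2θ/(4u^{3/2}),  u = L² − r² sin²θ = 0.230473 m².
Substituting r = 0.1005 m, L = 0.4806 m, θ = 12.9°: d²x/dθ² = -0.11695 m.
a = ω²·d²x/dθ² = (10.02)²·(-0.11695) = -11.742 m/s²;  |a| = 11.742 m/s².

11.7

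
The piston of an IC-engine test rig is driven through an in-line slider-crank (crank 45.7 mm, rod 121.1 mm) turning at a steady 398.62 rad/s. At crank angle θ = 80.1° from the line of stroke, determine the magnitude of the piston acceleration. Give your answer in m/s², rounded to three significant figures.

1510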